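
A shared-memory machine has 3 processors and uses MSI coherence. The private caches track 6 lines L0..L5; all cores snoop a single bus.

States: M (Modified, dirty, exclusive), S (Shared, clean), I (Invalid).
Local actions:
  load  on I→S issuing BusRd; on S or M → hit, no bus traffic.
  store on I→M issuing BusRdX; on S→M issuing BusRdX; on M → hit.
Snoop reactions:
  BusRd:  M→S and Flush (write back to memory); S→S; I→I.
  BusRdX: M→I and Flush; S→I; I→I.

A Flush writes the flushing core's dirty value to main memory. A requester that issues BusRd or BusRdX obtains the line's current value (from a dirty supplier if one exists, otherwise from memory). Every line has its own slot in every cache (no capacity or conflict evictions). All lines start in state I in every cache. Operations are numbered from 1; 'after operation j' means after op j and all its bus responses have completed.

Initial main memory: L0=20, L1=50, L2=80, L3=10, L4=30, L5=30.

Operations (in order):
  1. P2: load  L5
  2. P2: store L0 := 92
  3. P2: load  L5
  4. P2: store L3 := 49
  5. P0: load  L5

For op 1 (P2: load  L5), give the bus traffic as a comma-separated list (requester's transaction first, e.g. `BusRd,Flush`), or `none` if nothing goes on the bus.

  op1 P2: load  L5 → I/I/S on L5; bus BusRd; mem=30
  op2 P2: store L0 := 92 → I/I/M on L0; bus BusRdX; mem=20
  op3 P2: load  L5 → I/I/S on L5; bus (none); mem=30
  op4 P2: store L3 := 49 → I/I/M on L3; bus BusRdX; mem=10
  op5 P0: load  L5 → S/I/S on L5; bus BusRd; mem=30

bus = BusRd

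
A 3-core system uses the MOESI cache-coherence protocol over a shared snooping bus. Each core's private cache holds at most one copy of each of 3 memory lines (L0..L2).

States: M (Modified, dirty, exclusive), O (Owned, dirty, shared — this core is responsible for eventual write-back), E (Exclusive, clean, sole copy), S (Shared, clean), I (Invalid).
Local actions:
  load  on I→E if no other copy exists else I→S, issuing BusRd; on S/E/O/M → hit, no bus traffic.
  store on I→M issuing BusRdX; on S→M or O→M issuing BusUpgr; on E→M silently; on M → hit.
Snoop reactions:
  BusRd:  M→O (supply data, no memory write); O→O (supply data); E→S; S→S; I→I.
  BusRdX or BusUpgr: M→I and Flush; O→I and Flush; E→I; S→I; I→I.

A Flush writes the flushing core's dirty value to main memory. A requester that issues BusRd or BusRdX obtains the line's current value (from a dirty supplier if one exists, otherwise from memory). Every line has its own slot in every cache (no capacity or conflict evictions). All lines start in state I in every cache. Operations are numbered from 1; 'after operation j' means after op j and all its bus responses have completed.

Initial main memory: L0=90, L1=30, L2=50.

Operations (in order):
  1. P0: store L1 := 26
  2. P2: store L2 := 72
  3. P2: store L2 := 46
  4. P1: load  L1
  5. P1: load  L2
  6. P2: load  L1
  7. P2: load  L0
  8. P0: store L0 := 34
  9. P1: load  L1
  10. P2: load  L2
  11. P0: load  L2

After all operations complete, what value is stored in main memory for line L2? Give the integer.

memory[L2] = 50

  op1 P0: store L1 := 26 → M/I/I on L1; bus BusRdX; mem=30
  op2 P2: store L2 := 72 → I/I/M on L2; bus BusRdX; mem=50
  op3 P2: store L2 := 46 → I/I/M on L2; bus (none); mem=50
  op4 P1: load  L1 → O/S/I on L1; bus BusRd; mem=30
  op5 P1: load  L2 → I/S/O on L2; bus BusRd; mem=50
  op6 P2: load  L1 → O/S/S on L1; bus BusRd; mem=30
  op7 P2: load  L0 → I/I/E on L0; bus BusRd; mem=90
  op8 P0: store L0 := 34 → M/I/I on L0; bus BusRdX; mem=90
  op9 P1: load  L1 → O/S/S on L1; bus (none); mem=30
  op10 P2: load  L2 → I/S/O on L2; bus (none); mem=50
  op11 P0: load  L2 → S/S/O on L2; bus BusRd; mem=50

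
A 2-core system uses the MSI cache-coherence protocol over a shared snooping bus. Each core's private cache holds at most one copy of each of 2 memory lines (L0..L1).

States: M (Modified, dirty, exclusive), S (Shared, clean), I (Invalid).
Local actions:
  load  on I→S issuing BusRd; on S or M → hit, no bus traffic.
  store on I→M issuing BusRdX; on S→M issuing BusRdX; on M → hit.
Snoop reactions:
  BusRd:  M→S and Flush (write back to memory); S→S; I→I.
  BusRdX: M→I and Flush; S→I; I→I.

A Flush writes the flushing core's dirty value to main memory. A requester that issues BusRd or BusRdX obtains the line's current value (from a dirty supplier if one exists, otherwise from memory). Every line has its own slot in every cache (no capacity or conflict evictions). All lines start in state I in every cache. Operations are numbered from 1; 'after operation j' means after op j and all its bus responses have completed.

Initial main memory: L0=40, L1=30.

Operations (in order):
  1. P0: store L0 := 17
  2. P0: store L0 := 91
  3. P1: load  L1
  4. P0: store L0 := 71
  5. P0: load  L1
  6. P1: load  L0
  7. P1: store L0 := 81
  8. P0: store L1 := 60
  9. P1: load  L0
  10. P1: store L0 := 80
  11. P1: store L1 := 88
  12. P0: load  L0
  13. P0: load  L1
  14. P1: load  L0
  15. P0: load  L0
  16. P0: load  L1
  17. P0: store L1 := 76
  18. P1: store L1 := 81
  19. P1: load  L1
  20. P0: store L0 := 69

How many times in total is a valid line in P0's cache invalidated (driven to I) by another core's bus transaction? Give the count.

  op1 P0: store L0 := 17 → M/I on L0; bus BusRdX; mem=40
  op2 P0: store L0 := 91 → M/I on L0; bus (none); mem=40
  op3 P1: load  L1 → I/S on L1; bus BusRd; mem=30
  op4 P0: store L0 := 71 → M/I on L0; bus (none); mem=40
  op5 P0: load  L1 → S/S on L1; bus BusRd; mem=30
  op6 P1: load  L0 → S/S on L0; bus BusRd Flush; mem=71
  op7 P1: store L0 := 81 → I/M on L0; bus BusRdX; mem=71
  op8 P0: store L1 := 60 → M/I on L1; bus BusRdX; mem=30
  op9 P1: load  L0 → I/M on L0; bus (none); mem=71
  op10 P1: store L0 := 80 → I/M on L0; bus (none); mem=71
  op11 P1: store L1 := 88 → I/M on L1; bus BusRdX Flush; mem=60
  op12 P0: load  L0 → S/S on L0; bus BusRd Flush; mem=80
  op13 P0: load  L1 → S/S on L1; bus BusRd Flush; mem=88
  op14 P1: load  L0 → S/S on L0; bus (none); mem=80
  op15 P0: load  L0 → S/S on L0; bus (none); mem=80
  op16 P0: load  L1 → S/S on L1; bus (none); mem=88
  op17 P0: store L1 := 76 → M/I on L1; bus BusRdX; mem=88
  op18 P1: store L1 := 81 → I/M on L1; bus BusRdX Flush; mem=76
  op19 P1: load  L1 → I/M on L1; bus (none); mem=76
  op20 P0: store L0 := 69 → M/I on L0; bus BusRdX; mem=80

invalidations = 3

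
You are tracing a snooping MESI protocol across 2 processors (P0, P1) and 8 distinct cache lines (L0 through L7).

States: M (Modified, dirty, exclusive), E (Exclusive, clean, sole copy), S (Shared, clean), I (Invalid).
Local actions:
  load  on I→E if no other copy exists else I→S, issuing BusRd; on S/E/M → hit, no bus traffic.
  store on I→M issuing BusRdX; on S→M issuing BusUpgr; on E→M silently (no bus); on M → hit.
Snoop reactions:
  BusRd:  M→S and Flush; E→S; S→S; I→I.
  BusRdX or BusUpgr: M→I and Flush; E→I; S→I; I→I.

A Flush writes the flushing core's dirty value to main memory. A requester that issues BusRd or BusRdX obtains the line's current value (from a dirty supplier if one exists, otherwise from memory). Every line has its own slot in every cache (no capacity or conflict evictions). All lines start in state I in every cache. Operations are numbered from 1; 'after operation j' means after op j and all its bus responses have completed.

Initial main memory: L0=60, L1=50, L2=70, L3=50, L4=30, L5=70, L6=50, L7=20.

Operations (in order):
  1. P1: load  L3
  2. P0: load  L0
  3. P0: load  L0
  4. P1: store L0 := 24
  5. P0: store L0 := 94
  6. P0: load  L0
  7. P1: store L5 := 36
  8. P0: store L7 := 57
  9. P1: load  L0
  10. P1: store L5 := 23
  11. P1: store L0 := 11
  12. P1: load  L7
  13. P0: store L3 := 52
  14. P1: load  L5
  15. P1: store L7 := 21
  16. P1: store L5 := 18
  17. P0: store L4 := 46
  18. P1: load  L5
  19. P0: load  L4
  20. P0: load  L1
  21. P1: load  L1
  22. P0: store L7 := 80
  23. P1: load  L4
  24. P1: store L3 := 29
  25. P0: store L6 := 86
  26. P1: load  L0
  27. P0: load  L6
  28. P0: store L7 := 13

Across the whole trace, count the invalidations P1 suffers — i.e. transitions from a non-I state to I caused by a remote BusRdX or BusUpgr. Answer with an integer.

1. P1: load  L3  bus=[BusRd]  L3: P0=I P1=E  mem[L3]=50
2. P0: load  L0  bus=[BusRd]  L0: P0=E P1=I  mem[L0]=60
3. P0: load  L0  bus=[-]  L0: P0=E P1=I  mem[L0]=60
4. P1: store L0 := 24  bus=[BusRdX]  L0: P0=I P1=M  mem[L0]=60
5. P0: store L0 := 94  bus=[BusRdX,Flush]  L0: P0=M P1=I  mem[L0]=24
6. P0: load  L0  bus=[-]  L0: P0=M P1=I  mem[L0]=24
7. P1: store L5 := 36  bus=[BusRdX]  L5: P0=I P1=M  mem[L5]=70
8. P0: store L7 := 57  bus=[BusRdX]  L7: P0=M P1=I  mem[L7]=20
9. P1: load  L0  bus=[BusRd,Flush]  L0: P0=S P1=S  mem[L0]=94
10. P1: store L5 := 23  bus=[-]  L5: P0=I P1=M  mem[L5]=70
11. P1: store L0 := 11  bus=[BusUpgr]  L0: P0=I P1=M  mem[L0]=94
12. P1: load  L7  bus=[BusRd,Flush]  L7: P0=S P1=S  mem[L7]=57
13. P0: store L3 := 52  bus=[BusRdX]  L3: P0=M P1=I  mem[L3]=50
14. P1: load  L5  bus=[-]  L5: P0=I P1=M  mem[L5]=70
15. P1: store L7 := 21  bus=[BusUpgr]  L7: P0=I P1=M  mem[L7]=57
16. P1: store L5 := 18  bus=[-]  L5: P0=I P1=M  mem[L5]=70
17. P0: store L4 := 46  bus=[BusRdX]  L4: P0=M P1=I  mem[L4]=30
18. P1: load  L5  bus=[-]  L5: P0=I P1=M  mem[L5]=70
19. P0: load  L4  bus=[-]  L4: P0=M P1=I  mem[L4]=30
20. P0: load  L1  bus=[BusRd]  L1: P0=E P1=I  mem[L1]=50
21. P1: load  L1  bus=[BusRd]  L1: P0=S P1=S  mem[L1]=50
22. P0: store L7 := 80  bus=[BusRdX,Flush]  L7: P0=M P1=I  mem[L7]=21
23. P1: load  L4  bus=[BusRd,Flush]  L4: P0=S P1=S  mem[L4]=46
24. P1: store L3 := 29  bus=[BusRdX,Flush]  L3: P0=I P1=M  mem[L3]=52
25. P0: store L6 := 86  bus=[BusRdX]  L6: P0=M P1=I  mem[L6]=50
26. P1: load  L0  bus=[-]  L0: P0=I P1=M  mem[L0]=94
27. P0: load  L6  bus=[-]  L6: P0=M P1=I  mem[L6]=50
28. P0: store L7 := 13  bus=[-]  L7: P0=M P1=I  mem[L7]=21

invalidations = 3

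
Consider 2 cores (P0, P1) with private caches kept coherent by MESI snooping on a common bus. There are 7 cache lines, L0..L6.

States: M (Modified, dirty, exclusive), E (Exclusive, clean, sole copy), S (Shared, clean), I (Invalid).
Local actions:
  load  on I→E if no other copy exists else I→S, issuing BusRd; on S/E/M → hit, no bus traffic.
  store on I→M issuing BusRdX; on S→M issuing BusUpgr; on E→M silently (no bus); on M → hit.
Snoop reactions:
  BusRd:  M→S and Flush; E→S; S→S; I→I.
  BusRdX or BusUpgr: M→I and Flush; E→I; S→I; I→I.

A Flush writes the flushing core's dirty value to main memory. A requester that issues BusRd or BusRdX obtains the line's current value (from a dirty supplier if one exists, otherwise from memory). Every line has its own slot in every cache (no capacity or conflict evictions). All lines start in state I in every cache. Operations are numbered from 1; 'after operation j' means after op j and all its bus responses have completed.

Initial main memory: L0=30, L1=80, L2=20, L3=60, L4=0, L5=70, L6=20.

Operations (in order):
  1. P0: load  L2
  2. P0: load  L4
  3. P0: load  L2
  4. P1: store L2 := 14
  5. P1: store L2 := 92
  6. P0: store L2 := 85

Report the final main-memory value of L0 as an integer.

  op1 P0: load  L2 → E/I on L2; bus BusRd; mem=20
  op2 P0: load  L4 → E/I on L4; bus BusRd; mem=0
  op3 P0: load  L2 → E/I on L2; bus (none); mem=20
  op4 P1: store L2 := 14 → I/M on L2; bus BusRdX; mem=20
  op5 P1: store L2 := 92 → I/M on L2; bus (none); mem=20
  op6 P0: store L2 := 85 → M/I on L2; bus BusRdX Flush; mem=92

memory[L0] = 30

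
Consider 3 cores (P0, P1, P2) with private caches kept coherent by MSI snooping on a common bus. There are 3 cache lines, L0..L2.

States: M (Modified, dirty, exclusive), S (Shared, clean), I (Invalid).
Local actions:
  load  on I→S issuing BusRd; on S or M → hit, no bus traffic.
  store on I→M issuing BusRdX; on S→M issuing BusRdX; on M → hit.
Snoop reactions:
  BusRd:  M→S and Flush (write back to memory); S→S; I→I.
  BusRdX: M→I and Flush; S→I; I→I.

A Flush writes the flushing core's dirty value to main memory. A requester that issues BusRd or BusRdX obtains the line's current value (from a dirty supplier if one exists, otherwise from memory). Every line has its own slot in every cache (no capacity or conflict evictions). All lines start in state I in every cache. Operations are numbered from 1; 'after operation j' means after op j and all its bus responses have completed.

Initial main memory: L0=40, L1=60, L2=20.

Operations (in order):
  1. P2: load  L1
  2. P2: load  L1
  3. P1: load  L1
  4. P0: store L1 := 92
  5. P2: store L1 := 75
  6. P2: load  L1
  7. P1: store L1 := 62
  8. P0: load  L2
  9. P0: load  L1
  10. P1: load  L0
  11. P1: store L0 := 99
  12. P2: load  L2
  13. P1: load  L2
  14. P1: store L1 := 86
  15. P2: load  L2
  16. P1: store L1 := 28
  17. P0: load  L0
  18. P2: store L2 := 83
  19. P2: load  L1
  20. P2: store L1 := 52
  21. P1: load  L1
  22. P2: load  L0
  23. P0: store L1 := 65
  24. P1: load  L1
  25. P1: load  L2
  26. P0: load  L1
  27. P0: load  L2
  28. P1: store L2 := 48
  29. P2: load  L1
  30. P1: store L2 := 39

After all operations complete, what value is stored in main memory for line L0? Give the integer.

  op1 P2: load  L1 → I/I/S on L1; bus BusRd; mem=60
  op2 P2: load  L1 → I/I/S on L1; bus (none); mem=60
  op3 P1: load  L1 → I/S/S on L1; bus BusRd; mem=60
  op4 P0: store L1 := 92 → M/I/I on L1; bus BusRdX; mem=60
  op5 P2: store L1 := 75 → I/I/M on L1; bus BusRdX Flush; mem=92
  op6 P2: load  L1 → I/I/M on L1; bus (none); mem=92
  op7 P1: store L1 := 62 → I/M/I on L1; bus BusRdX Flush; mem=75
  op8 P0: load  L2 → S/I/I on L2; bus BusRd; mem=20
  op9 P0: load  L1 → S/S/I on L1; bus BusRd Flush; mem=62
  op10 P1: load  L0 → I/S/I on L0; bus BusRd; mem=40
  op11 P1: store L0 := 99 → I/M/I on L0; bus BusRdX; mem=40
  op12 P2: load  L2 → S/I/S on L2; bus BusRd; mem=20
  op13 P1: load  L2 → S/S/S on L2; bus BusRd; mem=20
  op14 P1: store L1 := 86 → I/M/I on L1; bus BusRdX; mem=62
  op15 P2: load  L2 → S/S/S on L2; bus (none); mem=20
  op16 P1: store L1 := 28 → I/M/I on L1; bus (none); mem=62
  op17 P0: load  L0 → S/S/I on L0; bus BusRd Flush; mem=99
  op18 P2: store L2 := 83 → I/I/M on L2; bus BusRdX; mem=20
  op19 P2: load  L1 → I/S/S on L1; bus BusRd Flush; mem=28
  op20 P2: store L1 := 52 → I/I/M on L1; bus BusRdX; mem=28
  op21 P1: load  L1 → I/S/S on L1; bus BusRd Flush; mem=52
  op22 P2: load  L0 → S/S/S on L0; bus BusRd; mem=99
  op23 P0: store L1 := 65 → M/I/I on L1; bus BusRdX; mem=52
  op24 P1: load  L1 → S/S/I on L1; bus BusRd Flush; mem=65
  op25 P1: load  L2 → I/S/S on L2; bus BusRd Flush; mem=83
  op26 P0: load  L1 → S/S/I on L1; bus (none); mem=65
  op27 P0: load  L2 → S/S/S on L2; bus BusRd; mem=83
  op28 P1: store L2 := 48 → I/M/I on L2; bus BusRdX; mem=83
  op29 P2: load  L1 → S/S/S on L1; bus BusRd; mem=65
  op30 P1: store L2 := 39 → I/M/I on L2; bus (none); mem=83

memory[L0] = 99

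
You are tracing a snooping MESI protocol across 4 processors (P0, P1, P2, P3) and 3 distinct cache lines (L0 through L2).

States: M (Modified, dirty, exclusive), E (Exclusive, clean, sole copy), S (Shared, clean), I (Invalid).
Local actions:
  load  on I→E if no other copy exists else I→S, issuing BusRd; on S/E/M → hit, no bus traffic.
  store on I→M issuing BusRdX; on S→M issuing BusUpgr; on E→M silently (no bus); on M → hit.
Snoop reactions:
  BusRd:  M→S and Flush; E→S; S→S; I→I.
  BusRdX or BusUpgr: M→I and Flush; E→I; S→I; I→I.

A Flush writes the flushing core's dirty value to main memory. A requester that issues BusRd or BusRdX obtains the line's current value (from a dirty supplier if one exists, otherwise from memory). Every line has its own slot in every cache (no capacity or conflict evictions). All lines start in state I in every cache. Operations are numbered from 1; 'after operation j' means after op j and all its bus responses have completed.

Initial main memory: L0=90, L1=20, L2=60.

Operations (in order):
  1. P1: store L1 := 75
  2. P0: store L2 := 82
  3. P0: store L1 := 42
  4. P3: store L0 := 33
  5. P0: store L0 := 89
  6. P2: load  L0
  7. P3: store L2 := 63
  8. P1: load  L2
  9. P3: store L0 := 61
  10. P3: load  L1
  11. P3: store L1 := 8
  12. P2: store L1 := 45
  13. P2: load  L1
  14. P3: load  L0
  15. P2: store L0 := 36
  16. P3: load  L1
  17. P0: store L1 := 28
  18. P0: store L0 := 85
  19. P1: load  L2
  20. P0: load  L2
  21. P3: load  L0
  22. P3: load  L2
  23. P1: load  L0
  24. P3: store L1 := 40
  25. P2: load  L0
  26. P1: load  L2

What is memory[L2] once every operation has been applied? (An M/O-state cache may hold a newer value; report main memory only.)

memory[L2] = 63

1. P1: store L1 := 75  bus=[BusRdX]  L1: P0=I P1=M P2=I P3=I  mem[L1]=20
2. P0: store L2 := 82  bus=[BusRdX]  L2: P0=M P1=I P2=I P3=I  mem[L2]=60
3. P0: store L1 := 42  bus=[BusRdX,Flush]  L1: P0=M P1=I P2=I P3=I  mem[L1]=75
4. P3: store L0 := 33  bus=[BusRdX]  L0: P0=I P1=I P2=I P3=M  mem[L0]=90
5. P0: store L0 := 89  bus=[BusRdX,Flush]  L0: P0=M P1=I P2=I P3=I  mem[L0]=33
6. P2: load  L0  bus=[BusRd,Flush]  L0: P0=S P1=I P2=S P3=I  mem[L0]=89
7. P3: store L2 := 63  bus=[BusRdX,Flush]  L2: P0=I P1=I P2=I P3=M  mem[L2]=82
8. P1: load  L2  bus=[BusRd,Flush]  L2: P0=I P1=S P2=I P3=S  mem[L2]=63
9. P3: store L0 := 61  bus=[BusRdX]  L0: P0=I P1=I P2=I P3=M  mem[L0]=89
10. P3: load  L1  bus=[BusRd,Flush]  L1: P0=S P1=I P2=I P3=S  mem[L1]=42
11. P3: store L1 := 8  bus=[BusUpgr]  L1: P0=I P1=I P2=I P3=M  mem[L1]=42
12. P2: store L1 := 45  bus=[BusRdX,Flush]  L1: P0=I P1=I P2=M P3=I  mem[L1]=8
13. P2: load  L1  bus=[-]  L1: P0=I P1=I P2=M P3=I  mem[L1]=8
14. P3: load  L0  bus=[-]  L0: P0=I P1=I P2=I P3=M  mem[L0]=89
15. P2: store L0 := 36  bus=[BusRdX,Flush]  L0: P0=I P1=I P2=M P3=I  mem[L0]=61
16. P3: load  L1  bus=[BusRd,Flush]  L1: P0=I P1=I P2=S P3=S  mem[L1]=45
17. P0: store L1 := 28  bus=[BusRdX]  L1: P0=M P1=I P2=I P3=I  mem[L1]=45
18. P0: store L0 := 85  bus=[BusRdX,Flush]  L0: P0=M P1=I P2=I P3=I  mem[L0]=36
19. P1: load  L2  bus=[-]  L2: P0=I P1=S P2=I P3=S  mem[L2]=63
20. P0: load  L2  bus=[BusRd]  L2: P0=S P1=S P2=I P3=S  mem[L2]=63
21. P3: load  L0  bus=[BusRd,Flush]  L0: P0=S P1=I P2=I P3=S  mem[L0]=85
22. P3: load  L2  bus=[-]  L2: P0=S P1=S P2=I P3=S  mem[L2]=63
23. P1: load  L0  bus=[BusRd]  L0: P0=S P1=S P2=I P3=S  mem[L0]=85
24. P3: store L1 := 40  bus=[BusRdX,Flush]  L1: P0=I P1=I P2=I P3=M  mem[L1]=28
25. P2: load  L0  bus=[BusRd]  L0: P0=S P1=S P2=S P3=S  mem[L0]=85
26. P1: load  L2  bus=[-]  L2: P0=S P1=S P2=I P3=S  mem[L2]=63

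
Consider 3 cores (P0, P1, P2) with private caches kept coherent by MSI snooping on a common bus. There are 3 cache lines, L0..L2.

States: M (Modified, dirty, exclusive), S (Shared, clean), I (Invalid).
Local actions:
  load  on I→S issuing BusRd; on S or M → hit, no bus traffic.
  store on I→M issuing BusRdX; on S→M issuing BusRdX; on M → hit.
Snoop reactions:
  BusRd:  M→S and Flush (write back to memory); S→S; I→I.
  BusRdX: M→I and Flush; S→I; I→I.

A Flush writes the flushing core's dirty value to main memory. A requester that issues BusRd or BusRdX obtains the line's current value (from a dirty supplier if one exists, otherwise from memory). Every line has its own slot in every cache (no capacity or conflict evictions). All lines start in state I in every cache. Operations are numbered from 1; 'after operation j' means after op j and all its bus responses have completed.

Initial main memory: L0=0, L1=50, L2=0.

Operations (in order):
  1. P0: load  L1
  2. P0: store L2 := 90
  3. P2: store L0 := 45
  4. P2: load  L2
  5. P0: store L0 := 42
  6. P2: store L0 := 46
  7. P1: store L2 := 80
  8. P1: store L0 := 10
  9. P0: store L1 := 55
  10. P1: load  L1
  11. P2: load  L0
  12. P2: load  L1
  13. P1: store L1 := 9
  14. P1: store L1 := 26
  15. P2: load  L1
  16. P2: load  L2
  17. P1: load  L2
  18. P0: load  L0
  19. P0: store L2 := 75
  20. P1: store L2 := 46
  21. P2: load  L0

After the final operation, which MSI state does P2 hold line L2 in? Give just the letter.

state = I

  op1 P0: load  L1 → S/I/I on L1; bus BusRd; mem=50
  op2 P0: store L2 := 90 → M/I/I on L2; bus BusRdX; mem=0
  op3 P2: store L0 := 45 → I/I/M on L0; bus BusRdX; mem=0
  op4 P2: load  L2 → S/I/S on L2; bus BusRd Flush; mem=90
  op5 P0: store L0 := 42 → M/I/I on L0; bus BusRdX Flush; mem=45
  op6 P2: store L0 := 46 → I/I/M on L0; bus BusRdX Flush; mem=42
  op7 P1: store L2 := 80 → I/M/I on L2; bus BusRdX; mem=90
  op8 P1: store L0 := 10 → I/M/I on L0; bus BusRdX Flush; mem=46
  op9 P0: store L1 := 55 → M/I/I on L1; bus BusRdX; mem=50
  op10 P1: load  L1 → S/S/I on L1; bus BusRd Flush; mem=55
  op11 P2: load  L0 → I/S/S on L0; bus BusRd Flush; mem=10
  op12 P2: load  L1 → S/S/S on L1; bus BusRd; mem=55
  op13 P1: store L1 := 9 → I/M/I on L1; bus BusRdX; mem=55
  op14 P1: store L1 := 26 → I/M/I on L1; bus (none); mem=55
  op15 P2: load  L1 → I/S/S on L1; bus BusRd Flush; mem=26
  op16 P2: load  L2 → I/S/S on L2; bus BusRd Flush; mem=80
  op17 P1: load  L2 → I/S/S on L2; bus (none); mem=80
  op18 P0: load  L0 → S/S/S on L0; bus BusRd; mem=10
  op19 P0: store L2 := 75 → M/I/I on L2; bus BusRdX; mem=80
  op20 P1: store L2 := 46 → I/M/I on L2; bus BusRdX Flush; mem=75
  op21 P2: load  L0 → S/S/S on L0; bus (none); mem=10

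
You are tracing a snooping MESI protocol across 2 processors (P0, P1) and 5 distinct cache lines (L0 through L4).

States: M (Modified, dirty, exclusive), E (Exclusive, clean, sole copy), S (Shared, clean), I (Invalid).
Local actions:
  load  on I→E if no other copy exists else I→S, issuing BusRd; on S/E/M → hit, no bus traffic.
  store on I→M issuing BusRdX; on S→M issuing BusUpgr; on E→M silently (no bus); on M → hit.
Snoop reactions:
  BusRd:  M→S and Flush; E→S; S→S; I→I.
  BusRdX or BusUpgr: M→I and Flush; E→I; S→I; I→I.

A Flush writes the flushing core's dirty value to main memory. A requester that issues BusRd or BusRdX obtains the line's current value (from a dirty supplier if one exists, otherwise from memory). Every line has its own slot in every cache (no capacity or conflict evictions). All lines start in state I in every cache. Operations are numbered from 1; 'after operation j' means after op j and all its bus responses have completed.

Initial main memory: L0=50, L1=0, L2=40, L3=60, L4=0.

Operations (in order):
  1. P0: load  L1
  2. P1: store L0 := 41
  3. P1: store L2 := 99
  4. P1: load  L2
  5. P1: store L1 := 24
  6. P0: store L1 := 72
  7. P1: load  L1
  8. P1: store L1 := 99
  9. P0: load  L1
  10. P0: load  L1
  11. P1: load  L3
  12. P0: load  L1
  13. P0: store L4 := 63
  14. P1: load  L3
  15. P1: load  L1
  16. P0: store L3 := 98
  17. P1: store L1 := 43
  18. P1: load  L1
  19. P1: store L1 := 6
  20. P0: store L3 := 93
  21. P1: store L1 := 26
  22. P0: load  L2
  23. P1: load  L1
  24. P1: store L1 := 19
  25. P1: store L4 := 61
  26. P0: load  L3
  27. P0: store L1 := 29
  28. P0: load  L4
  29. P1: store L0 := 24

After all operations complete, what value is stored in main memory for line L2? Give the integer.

memory[L2] = 99

step 1: P0: load  L1  ⟶  EI  (L1)  txn=BusRd  M[L1]=0
step 2: P1: store L0 := 41  ⟶  IM  (L0)  txn=BusRdX  M[L0]=50
step 3: P1: store L2 := 99  ⟶  IM  (L2)  txn=BusRdX  M[L2]=40
step 4: P1: load  L2  ⟶  IM  (L2)  txn=∅  M[L2]=40
step 5: P1: store L1 := 24  ⟶  IM  (L1)  txn=BusRdX  M[L1]=0
step 6: P0: store L1 := 72  ⟶  MI  (L1)  txn=BusRdX+Flush  M[L1]=24
step 7: P1: load  L1  ⟶  SS  (L1)  txn=BusRd+Flush  M[L1]=72
step 8: P1: store L1 := 99  ⟶  IM  (L1)  txn=BusUpgr  M[L1]=72
step 9: P0: load  L1  ⟶  SS  (L1)  txn=BusRd+Flush  M[L1]=99
step 10: P0: load  L1  ⟶  SS  (L1)  txn=∅  M[L1]=99
step 11: P1: load  L3  ⟶  IE  (L3)  txn=BusRd  M[L3]=60
step 12: P0: load  L1  ⟶  SS  (L1)  txn=∅  M[L1]=99
step 13: P0: store L4 := 63  ⟶  MI  (L4)  txn=BusRdX  M[L4]=0
step 14: P1: load  L3  ⟶  IE  (L3)  txn=∅  M[L3]=60
step 15: P1: load  L1  ⟶  SS  (L1)  txn=∅  M[L1]=99
step 16: P0: store L3 := 98  ⟶  MI  (L3)  txn=BusRdX  M[L3]=60
step 17: P1: store L1 := 43  ⟶  IM  (L1)  txn=BusUpgr  M[L1]=99
step 18: P1: load  L1  ⟶  IM  (L1)  txn=∅  M[L1]=99
step 19: P1: store L1 := 6  ⟶  IM  (L1)  txn=∅  M[L1]=99
step 20: P0: store L3 := 93  ⟶  MI  (L3)  txn=∅  M[L3]=60
step 21: P1: store L1 := 26  ⟶  IM  (L1)  txn=∅  M[L1]=99
step 22: P0: load  L2  ⟶  SS  (L2)  txn=BusRd+Flush  M[L2]=99
step 23: P1: load  L1  ⟶  IM  (L1)  txn=∅  M[L1]=99
step 24: P1: store L1 := 19  ⟶  IM  (L1)  txn=∅  M[L1]=99
step 25: P1: store L4 := 61  ⟶  IM  (L4)  txn=BusRdX+Flush  M[L4]=63
step 26: P0: load  L3  ⟶  MI  (L3)  txn=∅  M[L3]=60
step 27: P0: store L1 := 29  ⟶  MI  (L1)  txn=BusRdX+Flush  M[L1]=19
step 28: P0: load  L4  ⟶  SS  (L4)  txn=BusRd+Flush  M[L4]=61
step 29: P1: store L0 := 24  ⟶  IM  (L0)  txn=∅  M[L0]=50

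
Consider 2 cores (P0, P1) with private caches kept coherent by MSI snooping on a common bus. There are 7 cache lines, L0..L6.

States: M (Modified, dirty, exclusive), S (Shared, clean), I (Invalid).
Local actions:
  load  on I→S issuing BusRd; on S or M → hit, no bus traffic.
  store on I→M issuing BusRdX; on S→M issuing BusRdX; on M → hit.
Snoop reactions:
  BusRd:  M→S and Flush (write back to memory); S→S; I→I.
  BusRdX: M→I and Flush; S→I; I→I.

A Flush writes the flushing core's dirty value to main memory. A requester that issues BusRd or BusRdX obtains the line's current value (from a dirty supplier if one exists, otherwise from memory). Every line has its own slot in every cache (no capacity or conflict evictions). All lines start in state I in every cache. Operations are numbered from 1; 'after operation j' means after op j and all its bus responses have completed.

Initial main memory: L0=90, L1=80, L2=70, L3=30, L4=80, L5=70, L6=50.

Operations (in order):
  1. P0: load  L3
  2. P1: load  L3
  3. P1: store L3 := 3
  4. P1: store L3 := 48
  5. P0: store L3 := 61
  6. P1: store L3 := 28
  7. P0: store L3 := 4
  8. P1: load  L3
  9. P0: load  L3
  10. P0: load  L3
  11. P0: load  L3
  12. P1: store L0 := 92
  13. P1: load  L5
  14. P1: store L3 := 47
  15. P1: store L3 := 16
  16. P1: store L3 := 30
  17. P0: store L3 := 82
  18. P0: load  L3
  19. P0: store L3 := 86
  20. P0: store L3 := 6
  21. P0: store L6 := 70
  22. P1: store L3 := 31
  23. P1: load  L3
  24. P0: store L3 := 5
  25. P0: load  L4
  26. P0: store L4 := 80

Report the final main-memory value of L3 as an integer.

memory[L3] = 31

1. P0: load  L3  bus=[BusRd]  L3: P0=S P1=I  mem[L3]=30
2. P1: load  L3  bus=[BusRd]  L3: P0=S P1=S  mem[L3]=30
3. P1: store L3 := 3  bus=[BusRdX]  L3: P0=I P1=M  mem[L3]=30
4. P1: store L3 := 48  bus=[-]  L3: P0=I P1=M  mem[L3]=30
5. P0: store L3 := 61  bus=[BusRdX,Flush]  L3: P0=M P1=I  mem[L3]=48
6. P1: store L3 := 28  bus=[BusRdX,Flush]  L3: P0=I P1=M  mem[L3]=61
7. P0: store L3 := 4  bus=[BusRdX,Flush]  L3: P0=M P1=I  mem[L3]=28
8. P1: load  L3  bus=[BusRd,Flush]  L3: P0=S P1=S  mem[L3]=4
9. P0: load  L3  bus=[-]  L3: P0=S P1=S  mem[L3]=4
10. P0: load  L3  bus=[-]  L3: P0=S P1=S  mem[L3]=4
11. P0: load  L3  bus=[-]  L3: P0=S P1=S  mem[L3]=4
12. P1: store L0 := 92  bus=[BusRdX]  L0: P0=I P1=M  mem[L0]=90
13. P1: load  L5  bus=[BusRd]  L5: P0=I P1=S  mem[L5]=70
14. P1: store L3 := 47  bus=[BusRdX]  L3: P0=I P1=M  mem[L3]=4
15. P1: store L3 := 16  bus=[-]  L3: P0=I P1=M  mem[L3]=4
16. P1: store L3 := 30  bus=[-]  L3: P0=I P1=M  mem[L3]=4
17. P0: store L3 := 82  bus=[BusRdX,Flush]  L3: P0=M P1=I  mem[L3]=30
18. P0: load  L3  bus=[-]  L3: P0=M P1=I  mem[L3]=30
19. P0: store L3 := 86  bus=[-]  L3: P0=M P1=I  mem[L3]=30
20. P0: store L3 := 6  bus=[-]  L3: P0=M P1=I  mem[L3]=30
21. P0: store L6 := 70  bus=[BusRdX]  L6: P0=M P1=I  mem[L6]=50
22. P1: store L3 := 31  bus=[BusRdX,Flush]  L3: P0=I P1=M  mem[L3]=6
23. P1: load  L3  bus=[-]  L3: P0=I P1=M  mem[L3]=6
24. P0: store L3 := 5  bus=[BusRdX,Flush]  L3: P0=M P1=I  mem[L3]=31
25. P0: load  L4  bus=[BusRd]  L4: P0=S P1=I  mem[L4]=80
26. P0: store L4 := 80  bus=[BusRdX]  L4: P0=M P1=I  mem[L4]=80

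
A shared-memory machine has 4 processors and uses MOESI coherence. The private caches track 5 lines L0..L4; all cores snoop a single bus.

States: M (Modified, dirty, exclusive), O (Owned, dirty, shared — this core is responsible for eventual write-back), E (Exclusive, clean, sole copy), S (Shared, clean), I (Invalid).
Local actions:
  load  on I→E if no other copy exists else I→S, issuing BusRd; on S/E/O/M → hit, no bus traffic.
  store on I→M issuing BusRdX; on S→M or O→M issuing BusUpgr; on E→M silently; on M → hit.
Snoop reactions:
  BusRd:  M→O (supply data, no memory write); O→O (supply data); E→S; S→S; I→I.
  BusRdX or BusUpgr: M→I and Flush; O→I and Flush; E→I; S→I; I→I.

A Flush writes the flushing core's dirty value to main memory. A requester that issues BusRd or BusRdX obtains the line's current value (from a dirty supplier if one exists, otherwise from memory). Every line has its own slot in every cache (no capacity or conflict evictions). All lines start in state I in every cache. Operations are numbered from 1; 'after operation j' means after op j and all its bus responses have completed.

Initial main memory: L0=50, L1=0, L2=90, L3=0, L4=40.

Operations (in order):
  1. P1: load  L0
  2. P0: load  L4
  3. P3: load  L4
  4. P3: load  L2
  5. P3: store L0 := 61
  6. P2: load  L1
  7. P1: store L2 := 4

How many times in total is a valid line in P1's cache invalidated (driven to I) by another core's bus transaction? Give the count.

invalidations = 1

[1] P1: load  L0 | P0:I, P1:E(50), P2:I, P3:I | bus: BusRd
[2] P0: load  L4 | P0:E(40), P1:I, P2:I, P3:I | bus: BusRd
[3] P3: load  L4 | P0:S(40), P1:I, P2:I, P3:S(40) | bus: BusRd
[4] P3: load  L2 | P0:I, P1:I, P2:I, P3:E(90) | bus: BusRd
[5] P3: store L0 := 61 | P0:I, P1:I, P2:I, P3:M(61) | bus: BusRdX
[6] P2: load  L1 | P0:I, P1:I, P2:E(0), P3:I | bus: BusRd
[7] P1: store L2 := 4 | P0:I, P1:M(4), P2:I, P3:I | bus: BusRdX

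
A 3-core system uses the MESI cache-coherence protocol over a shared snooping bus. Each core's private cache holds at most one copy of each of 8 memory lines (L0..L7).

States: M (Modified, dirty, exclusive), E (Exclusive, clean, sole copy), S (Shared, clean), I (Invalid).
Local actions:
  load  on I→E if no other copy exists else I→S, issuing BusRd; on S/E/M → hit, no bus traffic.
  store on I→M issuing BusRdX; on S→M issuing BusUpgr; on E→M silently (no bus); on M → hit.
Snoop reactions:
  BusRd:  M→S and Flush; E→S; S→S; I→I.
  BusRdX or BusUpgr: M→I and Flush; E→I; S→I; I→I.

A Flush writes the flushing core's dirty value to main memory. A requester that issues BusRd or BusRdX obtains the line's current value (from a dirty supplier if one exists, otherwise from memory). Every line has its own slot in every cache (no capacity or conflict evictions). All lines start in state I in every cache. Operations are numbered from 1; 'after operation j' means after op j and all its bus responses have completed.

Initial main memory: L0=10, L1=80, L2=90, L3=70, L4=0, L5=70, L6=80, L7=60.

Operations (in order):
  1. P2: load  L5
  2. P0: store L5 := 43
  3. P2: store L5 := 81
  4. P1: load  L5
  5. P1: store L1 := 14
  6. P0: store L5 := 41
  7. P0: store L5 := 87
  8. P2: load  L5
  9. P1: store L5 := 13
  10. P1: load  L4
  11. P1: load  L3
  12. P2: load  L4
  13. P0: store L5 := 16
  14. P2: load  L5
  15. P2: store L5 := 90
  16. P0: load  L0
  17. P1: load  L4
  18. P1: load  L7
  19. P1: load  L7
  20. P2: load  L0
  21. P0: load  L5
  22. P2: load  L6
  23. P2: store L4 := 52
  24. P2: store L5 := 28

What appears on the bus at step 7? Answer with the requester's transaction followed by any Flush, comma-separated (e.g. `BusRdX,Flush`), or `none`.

1. P2: load  L5  bus=[BusRd]  L5: P0=I P1=I P2=E  mem[L5]=70
2. P0: store L5 := 43  bus=[BusRdX]  L5: P0=M P1=I P2=I  mem[L5]=70
3. P2: store L5 := 81  bus=[BusRdX,Flush]  L5: P0=I P1=I P2=M  mem[L5]=43
4. P1: load  L5  bus=[BusRd,Flush]  L5: P0=I P1=S P2=S  mem[L5]=81
5. P1: store L1 := 14  bus=[BusRdX]  L1: P0=I P1=M P2=I  mem[L1]=80
6. P0: store L5 := 41  bus=[BusRdX]  L5: P0=M P1=I P2=I  mem[L5]=81
7. P0: store L5 := 87  bus=[-]  L5: P0=M P1=I P2=I  mem[L5]=81
8. P2: load  L5  bus=[BusRd,Flush]  L5: P0=S P1=I P2=S  mem[L5]=87
9. P1: store L5 := 13  bus=[BusRdX]  L5: P0=I P1=M P2=I  mem[L5]=87
10. P1: load  L4  bus=[BusRd]  L4: P0=I P1=E P2=I  mem[L4]=0
11. P1: load  L3  bus=[BusRd]  L3: P0=I P1=E P2=I  mem[L3]=70
12. P2: load  L4  bus=[BusRd]  L4: P0=I P1=S P2=S  mem[L4]=0
13. P0: store L5 := 16  bus=[BusRdX,Flush]  L5: P0=M P1=I P2=I  mem[L5]=13
14. P2: load  L5  bus=[BusRd,Flush]  L5: P0=S P1=I P2=S  mem[L5]=16
15. P2: store L5 := 90  bus=[BusUpgr]  L5: P0=I P1=I P2=M  mem[L5]=16
16. P0: load  L0  bus=[BusRd]  L0: P0=E P1=I P2=I  mem[L0]=10
17. P1: load  L4  bus=[-]  L4: P0=I P1=S P2=S  mem[L4]=0
18. P1: load  L7  bus=[BusRd]  L7: P0=I P1=E P2=I  mem[L7]=60
19. P1: load  L7  bus=[-]  L7: P0=I P1=E P2=I  mem[L7]=60
20. P2: load  L0  bus=[BusRd]  L0: P0=S P1=I P2=S  mem[L0]=10
21. P0: load  L5  bus=[BusRd,Flush]  L5: P0=S P1=I P2=S  mem[L5]=90
22. P2: load  L6  bus=[BusRd]  L6: P0=I P1=I P2=E  mem[L6]=80
23. P2: store L4 := 52  bus=[BusUpgr]  L4: P0=I P1=I P2=M  mem[L4]=0
24. P2: store L5 := 28  bus=[BusUpgr]  L5: P0=I P1=I P2=M  mem[L5]=90

bus = none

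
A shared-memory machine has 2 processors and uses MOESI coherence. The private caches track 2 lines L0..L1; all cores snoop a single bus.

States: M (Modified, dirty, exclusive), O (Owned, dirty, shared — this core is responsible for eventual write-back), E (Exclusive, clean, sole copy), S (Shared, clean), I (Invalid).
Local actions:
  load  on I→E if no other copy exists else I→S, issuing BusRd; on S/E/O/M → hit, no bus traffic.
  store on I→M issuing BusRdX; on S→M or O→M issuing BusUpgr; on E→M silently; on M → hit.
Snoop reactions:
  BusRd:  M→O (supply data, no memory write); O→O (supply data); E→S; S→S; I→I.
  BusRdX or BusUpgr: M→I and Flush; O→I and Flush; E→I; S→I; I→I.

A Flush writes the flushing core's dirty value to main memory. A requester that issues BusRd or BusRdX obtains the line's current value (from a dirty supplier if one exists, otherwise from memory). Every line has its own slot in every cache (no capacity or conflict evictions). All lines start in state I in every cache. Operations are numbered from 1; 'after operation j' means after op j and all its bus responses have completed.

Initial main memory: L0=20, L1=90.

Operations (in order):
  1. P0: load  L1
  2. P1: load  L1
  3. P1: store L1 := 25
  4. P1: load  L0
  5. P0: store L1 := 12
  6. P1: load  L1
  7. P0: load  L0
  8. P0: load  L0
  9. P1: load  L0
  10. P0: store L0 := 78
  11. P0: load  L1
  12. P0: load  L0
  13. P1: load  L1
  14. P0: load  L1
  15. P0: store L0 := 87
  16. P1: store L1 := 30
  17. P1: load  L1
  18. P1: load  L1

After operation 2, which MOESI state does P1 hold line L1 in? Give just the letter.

[1] P0: load  L1 | P0:E(90), P1:I | bus: BusRd
[2] P1: load  L1 | P0:S(90), P1:S(90) | bus: BusRd
[3] P1: store L1 := 25 | P0:I, P1:M(25) | bus: BusUpgr
[4] P1: load  L0 | P0:I, P1:E(20) | bus: BusRd
[5] P0: store L1 := 12 | P0:M(12), P1:I | bus: BusRdX,Flush
[6] P1: load  L1 | P0:O(12), P1:S(12) | bus: BusRd
[7] P0: load  L0 | P0:S(20), P1:S(20) | bus: BusRd
[8] P0: load  L0 | P0:S(20), P1:S(20) | bus: none
[9] P1: load  L0 | P0:S(20), P1:S(20) | bus: none
[10] P0: store L0 := 78 | P0:M(78), P1:I | bus: BusUpgr
[11] P0: load  L1 | P0:O(12), P1:S(12) | bus: none
[12] P0: load  L0 | P0:M(78), P1:I | bus: none
[13] P1: load  L1 | P0:O(12), P1:S(12) | bus: none
[14] P0: load  L1 | P0:O(12), P1:S(12) | bus: none
[15] P0: store L0 := 87 | P0:M(87), P1:I | bus: none
[16] P1: store L1 := 30 | P0:I, P1:M(30) | bus: BusUpgr,Flush
[17] P1: load  L1 | P0:I, P1:M(30) | bus: none
[18] P1: load  L1 | P0:I, P1:M(30) | bus: none

state = S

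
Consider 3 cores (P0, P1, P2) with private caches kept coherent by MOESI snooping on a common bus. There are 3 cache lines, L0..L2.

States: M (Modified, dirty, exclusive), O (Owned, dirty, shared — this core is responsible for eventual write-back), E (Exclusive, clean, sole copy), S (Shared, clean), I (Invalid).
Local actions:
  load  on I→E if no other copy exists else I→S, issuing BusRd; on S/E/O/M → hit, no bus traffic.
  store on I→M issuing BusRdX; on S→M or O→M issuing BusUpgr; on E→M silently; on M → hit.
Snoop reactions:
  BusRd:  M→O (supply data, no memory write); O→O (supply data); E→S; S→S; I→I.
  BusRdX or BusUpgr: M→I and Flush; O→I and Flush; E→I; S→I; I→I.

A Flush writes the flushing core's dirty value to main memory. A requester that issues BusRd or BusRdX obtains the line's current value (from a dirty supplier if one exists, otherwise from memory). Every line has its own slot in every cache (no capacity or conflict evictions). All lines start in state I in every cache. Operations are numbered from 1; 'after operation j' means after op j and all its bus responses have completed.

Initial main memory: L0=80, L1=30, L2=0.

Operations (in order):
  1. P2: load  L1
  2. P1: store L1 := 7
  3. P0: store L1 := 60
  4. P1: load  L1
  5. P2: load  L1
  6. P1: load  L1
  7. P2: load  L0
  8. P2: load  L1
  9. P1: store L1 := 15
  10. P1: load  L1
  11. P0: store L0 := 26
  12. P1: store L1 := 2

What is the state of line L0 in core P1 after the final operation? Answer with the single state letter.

state = I

  op1 P2: load  L1 → I/I/E on L1; bus BusRd; mem=30
  op2 P1: store L1 := 7 → I/M/I on L1; bus BusRdX; mem=30
  op3 P0: store L1 := 60 → M/I/I on L1; bus BusRdX Flush; mem=7
  op4 P1: load  L1 → O/S/I on L1; bus BusRd; mem=7
  op5 P2: load  L1 → O/S/S on L1; bus BusRd; mem=7
  op6 P1: load  L1 → O/S/S on L1; bus (none); mem=7
  op7 P2: load  L0 → I/I/E on L0; bus BusRd; mem=80
  op8 P2: load  L1 → O/S/S on L1; bus (none); mem=7
  op9 P1: store L1 := 15 → I/M/I on L1; bus BusUpgr Flush; mem=60
  op10 P1: load  L1 → I/M/I on L1; bus (none); mem=60
  op11 P0: store L0 := 26 → M/I/I on L0; bus BusRdX; mem=80
  op12 P1: store L1 := 2 → I/M/I on L1; bus (none); mem=60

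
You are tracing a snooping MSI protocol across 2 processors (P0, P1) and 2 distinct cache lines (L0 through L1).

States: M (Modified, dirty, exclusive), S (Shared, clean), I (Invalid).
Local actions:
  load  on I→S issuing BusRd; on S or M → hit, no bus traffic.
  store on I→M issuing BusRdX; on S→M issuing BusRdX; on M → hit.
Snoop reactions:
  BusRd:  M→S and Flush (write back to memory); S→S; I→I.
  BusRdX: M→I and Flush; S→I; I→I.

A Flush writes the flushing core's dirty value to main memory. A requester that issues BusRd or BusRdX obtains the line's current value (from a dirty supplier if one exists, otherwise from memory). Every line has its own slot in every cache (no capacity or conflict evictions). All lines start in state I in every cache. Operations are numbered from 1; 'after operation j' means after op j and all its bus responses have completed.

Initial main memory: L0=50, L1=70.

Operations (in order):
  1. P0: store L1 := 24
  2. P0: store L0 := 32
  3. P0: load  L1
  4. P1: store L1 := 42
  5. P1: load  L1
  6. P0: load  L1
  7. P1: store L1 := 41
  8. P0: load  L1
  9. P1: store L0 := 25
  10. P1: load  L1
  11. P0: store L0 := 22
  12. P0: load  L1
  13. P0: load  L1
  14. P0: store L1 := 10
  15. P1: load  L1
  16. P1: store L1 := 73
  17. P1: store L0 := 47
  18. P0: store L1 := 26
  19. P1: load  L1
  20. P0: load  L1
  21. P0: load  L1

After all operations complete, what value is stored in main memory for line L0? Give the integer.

[1] P0: store L1 := 24 | P0:M(24), P1:I | bus: BusRdX
[2] P0: store L0 := 32 | P0:M(32), P1:I | bus: BusRdX
[3] P0: load  L1 | P0:M(24), P1:I | bus: none
[4] P1: store L1 := 42 | P0:I, P1:M(42) | bus: BusRdX,Flush
[5] P1: load  L1 | P0:I, P1:M(42) | bus: none
[6] P0: load  L1 | P0:S(42), P1:S(42) | bus: BusRd,Flush
[7] P1: store L1 := 41 | P0:I, P1:M(41) | bus: BusRdX
[8] P0: load  L1 | P0:S(41), P1:S(41) | bus: BusRd,Flush
[9] P1: store L0 := 25 | P0:I, P1:M(25) | bus: BusRdX,Flush
[10] P1: load  L1 | P0:S(41), P1:S(41) | bus: none
[11] P0: store L0 := 22 | P0:M(22), P1:I | bus: BusRdX,Flush
[12] P0: load  L1 | P0:S(41), P1:S(41) | bus: none
[13] P0: load  L1 | P0:S(41), P1:S(41) | bus: none
[14] P0: store L1 := 10 | P0:M(10), P1:I | bus: BusRdX
[15] P1: load  L1 | P0:S(10), P1:S(10) | bus: BusRd,Flush
[16] P1: store L1 := 73 | P0:I, P1:M(73) | bus: BusRdX
[17] P1: store L0 := 47 | P0:I, P1:M(47) | bus: BusRdX,Flush
[18] P0: store L1 := 26 | P0:M(26), P1:I | bus: BusRdX,Flush
[19] P1: load  L1 | P0:S(26), P1:S(26) | bus: BusRd,Flush
[20] P0: load  L1 | P0:S(26), P1:S(26) | bus: none
[21] P0: load  L1 | P0:S(26), P1:S(26) | bus: none

memory[L0] = 22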